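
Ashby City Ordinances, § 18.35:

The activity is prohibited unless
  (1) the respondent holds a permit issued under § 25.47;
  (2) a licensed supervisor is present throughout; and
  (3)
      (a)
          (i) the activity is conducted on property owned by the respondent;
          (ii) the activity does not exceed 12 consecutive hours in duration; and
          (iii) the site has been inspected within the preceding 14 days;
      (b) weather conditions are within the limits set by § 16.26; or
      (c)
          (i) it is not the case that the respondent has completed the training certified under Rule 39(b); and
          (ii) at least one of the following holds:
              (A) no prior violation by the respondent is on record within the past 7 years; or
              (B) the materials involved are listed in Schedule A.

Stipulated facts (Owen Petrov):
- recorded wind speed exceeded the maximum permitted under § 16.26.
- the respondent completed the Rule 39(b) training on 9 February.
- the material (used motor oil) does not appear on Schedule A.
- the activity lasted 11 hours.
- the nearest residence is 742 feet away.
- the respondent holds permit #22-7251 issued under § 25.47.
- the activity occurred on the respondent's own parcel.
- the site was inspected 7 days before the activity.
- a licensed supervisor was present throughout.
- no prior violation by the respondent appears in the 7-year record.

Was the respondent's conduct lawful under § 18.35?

(1) holds permit — holds.
(2) supervisor present — holds.
(i) own property — satisfied.
(ii) ≤ 12 hrs duration — satisfied.
(iii) site inspected — met.
(a): T AND T AND T → true.
(b) weather ok — not satisfied.
(i) not (training certified) — not satisfied.
(A) no prior violation — met.
(B) Schedule A material — not satisfied.
(ii) = T OR F = true.
(c) = F AND T = false.
(3) = T OR F OR F = true.
So Overall is satisfied (T AND T AND T).

Yes — lawful.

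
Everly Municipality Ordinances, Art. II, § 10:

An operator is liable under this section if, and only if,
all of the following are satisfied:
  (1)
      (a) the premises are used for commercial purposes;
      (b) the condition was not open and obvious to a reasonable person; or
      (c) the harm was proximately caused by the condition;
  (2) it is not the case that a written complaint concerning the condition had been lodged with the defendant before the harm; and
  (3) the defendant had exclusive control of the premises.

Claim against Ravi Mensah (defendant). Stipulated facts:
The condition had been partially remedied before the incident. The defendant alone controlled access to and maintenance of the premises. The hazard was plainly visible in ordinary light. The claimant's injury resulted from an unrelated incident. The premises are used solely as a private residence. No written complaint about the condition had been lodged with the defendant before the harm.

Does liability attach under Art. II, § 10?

No — not liable.

(a) commercial use — not met.
(b) not open/obvious — not met.
(c) proximate cause — not satisfied.
(1): F OR F OR F → false.
(2) not (complaint lodged) — satisfied.
(3) exclusive control — satisfied.
So Overall is not satisfied (F AND T AND T).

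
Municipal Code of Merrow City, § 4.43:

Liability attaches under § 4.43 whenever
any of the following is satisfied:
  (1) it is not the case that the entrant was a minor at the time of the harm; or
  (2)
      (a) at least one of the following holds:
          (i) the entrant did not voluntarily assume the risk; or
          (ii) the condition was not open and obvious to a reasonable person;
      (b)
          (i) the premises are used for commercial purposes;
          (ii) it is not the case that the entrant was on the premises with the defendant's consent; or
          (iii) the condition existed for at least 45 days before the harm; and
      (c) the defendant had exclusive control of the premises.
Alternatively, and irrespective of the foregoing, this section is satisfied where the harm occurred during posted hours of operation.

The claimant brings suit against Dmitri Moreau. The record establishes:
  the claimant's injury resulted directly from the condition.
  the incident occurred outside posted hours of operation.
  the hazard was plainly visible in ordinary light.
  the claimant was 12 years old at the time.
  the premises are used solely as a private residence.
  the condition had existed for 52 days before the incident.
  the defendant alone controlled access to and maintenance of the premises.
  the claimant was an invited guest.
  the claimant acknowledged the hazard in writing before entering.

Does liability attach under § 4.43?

(1) not (entrant a minor) — not satisfied.
(i) no assumed risk — not satisfied.
(ii) not open/obvious — fails.
So (a) is not satisfied (F OR F).
(i) commercial use — not satisfied.
(ii) not (consent to enter) — fails.
(iii) condition ≥45 days old — met.
So (b) is satisfied (F OR F OR T).
(c) exclusive control — holds.
(2) = F AND T AND T = false.
Overall = F OR F = false.
Exception (during posted hours) — not satisfied.
Result: main false OR exception false → false.

No — not liable.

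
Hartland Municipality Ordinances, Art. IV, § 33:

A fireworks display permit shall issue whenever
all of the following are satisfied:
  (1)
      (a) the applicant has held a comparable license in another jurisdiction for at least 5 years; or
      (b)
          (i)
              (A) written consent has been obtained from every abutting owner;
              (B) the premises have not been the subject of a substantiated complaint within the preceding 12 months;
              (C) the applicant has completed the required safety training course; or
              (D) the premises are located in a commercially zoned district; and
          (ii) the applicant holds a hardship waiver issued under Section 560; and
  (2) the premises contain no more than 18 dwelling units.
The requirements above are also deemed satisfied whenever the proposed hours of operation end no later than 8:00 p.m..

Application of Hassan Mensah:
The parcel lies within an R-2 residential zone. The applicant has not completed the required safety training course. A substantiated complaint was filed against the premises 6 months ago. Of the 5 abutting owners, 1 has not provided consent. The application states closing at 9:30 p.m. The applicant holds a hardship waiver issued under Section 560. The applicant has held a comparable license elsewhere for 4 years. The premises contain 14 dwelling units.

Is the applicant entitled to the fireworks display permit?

No — denied.

(a) prior license ≥ 5 yr — fails.
(A) all abutters consent — not satisfied.
(B) no complaint in 12 mo. — fails.
(C) safety training — not met.
(D) commercially zoned — not satisfied.
So (i) is not satisfied (F OR F OR F OR F).
(ii) hardship waiver — satisfied.
(b) = F AND T = false.
So (1) is not satisfied (F OR F).
(2) ≤ 18 units — holds.
Overall = F AND T = false.
Exception (closes by 8 p.m.) — not satisfied.
Result: main false OR exception false → false.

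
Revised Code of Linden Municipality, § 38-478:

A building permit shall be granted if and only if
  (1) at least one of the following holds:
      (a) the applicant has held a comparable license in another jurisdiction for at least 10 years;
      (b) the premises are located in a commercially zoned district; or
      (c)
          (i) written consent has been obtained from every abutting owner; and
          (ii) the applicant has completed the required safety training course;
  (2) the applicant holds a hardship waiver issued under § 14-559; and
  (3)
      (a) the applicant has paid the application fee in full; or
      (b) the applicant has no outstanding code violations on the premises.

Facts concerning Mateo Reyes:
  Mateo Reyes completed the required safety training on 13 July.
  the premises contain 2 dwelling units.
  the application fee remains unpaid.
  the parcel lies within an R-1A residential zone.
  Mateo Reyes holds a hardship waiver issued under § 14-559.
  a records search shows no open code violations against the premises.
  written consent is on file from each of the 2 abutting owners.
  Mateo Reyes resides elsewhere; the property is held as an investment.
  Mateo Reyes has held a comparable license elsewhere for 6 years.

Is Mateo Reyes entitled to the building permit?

Yes — granted.

(a) prior license ≥ 10 yr — not satisfied.
(b) commercially zoned — not met.
(i) all abutters consent — holds.
(ii) safety training — met.
So (c) is satisfied (T AND T).
(1): F OR F OR T → true.
(2) hardship waiver — met.
(a) fee paid — not satisfied.
(b) no code violations — holds.
(3) = F OR T = true.
Overall = T AND T AND T = true.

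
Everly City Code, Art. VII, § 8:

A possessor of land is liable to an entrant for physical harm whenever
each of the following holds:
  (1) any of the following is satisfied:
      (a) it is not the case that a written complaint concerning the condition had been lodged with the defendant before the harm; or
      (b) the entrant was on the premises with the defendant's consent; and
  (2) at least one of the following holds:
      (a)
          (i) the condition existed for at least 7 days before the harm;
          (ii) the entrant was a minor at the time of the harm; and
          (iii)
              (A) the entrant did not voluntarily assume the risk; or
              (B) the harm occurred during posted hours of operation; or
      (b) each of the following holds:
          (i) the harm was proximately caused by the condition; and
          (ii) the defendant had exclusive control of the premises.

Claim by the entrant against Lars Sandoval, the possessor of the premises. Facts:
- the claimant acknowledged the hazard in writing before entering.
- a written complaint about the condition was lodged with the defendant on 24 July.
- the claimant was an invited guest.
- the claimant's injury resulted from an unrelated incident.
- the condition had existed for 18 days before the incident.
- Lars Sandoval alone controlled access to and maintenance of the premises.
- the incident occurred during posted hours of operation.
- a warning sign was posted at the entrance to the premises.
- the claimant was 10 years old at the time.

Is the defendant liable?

Yes — liable.

(a) not (complaint lodged) — not satisfied.
(b) consent to enter — holds.
(1): F OR T → true.
(i) condition ≥7 days old — holds.
(ii) entrant a minor — satisfied.
(A) no assumed risk — not met.
(B) during posted hours — holds.
(iii) = F OR T = true.
(a) = T AND T AND T = true.
(i) proximate cause — not met.
(ii) exclusive control — met.
(b): F AND T → false.
So (2) is satisfied (T OR F).
Overall = T AND T = true.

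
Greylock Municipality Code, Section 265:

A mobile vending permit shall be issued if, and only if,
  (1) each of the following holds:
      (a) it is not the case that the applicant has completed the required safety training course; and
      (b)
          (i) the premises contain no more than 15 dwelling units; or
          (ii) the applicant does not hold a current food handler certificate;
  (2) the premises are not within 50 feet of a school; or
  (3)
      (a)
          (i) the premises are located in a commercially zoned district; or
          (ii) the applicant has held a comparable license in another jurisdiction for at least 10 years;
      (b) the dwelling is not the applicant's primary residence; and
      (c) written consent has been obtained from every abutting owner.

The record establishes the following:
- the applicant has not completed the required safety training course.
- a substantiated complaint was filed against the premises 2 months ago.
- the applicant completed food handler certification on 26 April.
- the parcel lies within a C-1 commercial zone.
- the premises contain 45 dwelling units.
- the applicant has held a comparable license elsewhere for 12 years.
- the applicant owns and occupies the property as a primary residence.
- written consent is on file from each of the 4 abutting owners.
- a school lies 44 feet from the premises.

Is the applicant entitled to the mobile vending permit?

No — denied.

(a) not (safety training) — holds.
(i) ≤ 15 units — fails.
(ii) not (food handler cert.) — not met.
(b): F OR F → false.
(1): T AND F → false.
(2) ≥50 ft from school — fails.
(i) commercially zoned — holds.
(ii) prior license ≥ 10 yr — satisfied.
(a): T OR T → true.
(b) not (primary residence) — not met.
(c) all abutters consent — satisfied.
So (3) is not satisfied (T AND F AND T).
Overall: F OR F OR F → false.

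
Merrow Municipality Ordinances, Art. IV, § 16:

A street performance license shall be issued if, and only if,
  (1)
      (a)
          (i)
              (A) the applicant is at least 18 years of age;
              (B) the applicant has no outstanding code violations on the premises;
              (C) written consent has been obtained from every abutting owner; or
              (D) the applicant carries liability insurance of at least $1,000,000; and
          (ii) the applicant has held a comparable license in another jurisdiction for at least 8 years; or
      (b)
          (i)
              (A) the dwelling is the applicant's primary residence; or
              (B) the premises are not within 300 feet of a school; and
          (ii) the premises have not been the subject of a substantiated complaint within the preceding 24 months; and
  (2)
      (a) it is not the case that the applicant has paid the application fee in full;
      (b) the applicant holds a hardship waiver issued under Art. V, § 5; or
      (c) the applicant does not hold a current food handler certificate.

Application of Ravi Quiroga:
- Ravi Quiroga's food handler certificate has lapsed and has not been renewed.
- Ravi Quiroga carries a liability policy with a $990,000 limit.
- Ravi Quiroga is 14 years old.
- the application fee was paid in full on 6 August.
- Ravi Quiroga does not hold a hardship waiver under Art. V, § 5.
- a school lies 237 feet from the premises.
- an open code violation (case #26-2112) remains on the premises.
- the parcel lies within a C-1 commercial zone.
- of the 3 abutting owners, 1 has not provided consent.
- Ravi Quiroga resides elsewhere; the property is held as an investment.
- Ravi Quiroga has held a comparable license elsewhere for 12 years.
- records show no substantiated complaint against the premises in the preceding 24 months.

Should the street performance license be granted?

No — denied.

(A) age ≥ 18 — not satisfied.
(B) no code violations — not met.
(C) all abutters consent — not satisfied.
(D) insurance ≥ $1,000,000 — not met.
(i) = F OR F OR F OR F = false.
(ii) prior license ≥ 8 yr — satisfied.
(a): F AND T → false.
(A) primary residence — fails.
(B) ≥300 ft from school — not met.
So (i) is not satisfied (F OR F).
(ii) no complaint in 24 mo. — met.
So (b) is not satisfied (F AND T).
So (1) is not satisfied (F OR F).
(a) not (fee paid) — not met.
(b) hardship waiver — not met.
(c) not (food handler cert.) — satisfied.
(2): F OR F OR T → true.
Overall = F AND T = false.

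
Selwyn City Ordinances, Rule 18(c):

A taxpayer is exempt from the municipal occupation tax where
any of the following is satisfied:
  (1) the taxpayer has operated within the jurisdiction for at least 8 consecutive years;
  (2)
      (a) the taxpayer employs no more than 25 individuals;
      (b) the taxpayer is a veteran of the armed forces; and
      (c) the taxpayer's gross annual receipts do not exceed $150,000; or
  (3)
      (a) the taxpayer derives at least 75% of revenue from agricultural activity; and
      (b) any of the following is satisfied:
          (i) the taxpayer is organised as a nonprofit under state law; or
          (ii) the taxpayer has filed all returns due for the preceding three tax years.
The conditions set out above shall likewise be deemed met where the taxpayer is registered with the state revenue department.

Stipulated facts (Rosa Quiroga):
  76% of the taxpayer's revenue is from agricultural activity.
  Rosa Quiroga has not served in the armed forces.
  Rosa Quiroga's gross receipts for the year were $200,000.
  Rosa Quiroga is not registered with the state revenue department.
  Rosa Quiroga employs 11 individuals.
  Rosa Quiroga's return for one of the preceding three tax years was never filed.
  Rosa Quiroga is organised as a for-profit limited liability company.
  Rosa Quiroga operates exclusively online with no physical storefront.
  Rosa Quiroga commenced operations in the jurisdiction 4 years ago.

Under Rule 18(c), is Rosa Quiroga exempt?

No — not exempt.

(1) ≥ 8 yrs in jurisdiction — fails.
(a) ≤ 25 employees — met.
(b) veteran — not met.
(c) receipts ≤ $150,000 — not satisfied.
So (2) is not satisfied (T AND F AND F).
(a) ≥75% agricultural — met.
(i) nonprofit — not satisfied.
(ii) returns current — not met.
So (b) is not satisfied (F OR F).
So (3) is not satisfied (T AND F).
Overall: F OR F OR F → false.
Exception (state-registered) — not satisfied.
Result: main false OR exception false → false.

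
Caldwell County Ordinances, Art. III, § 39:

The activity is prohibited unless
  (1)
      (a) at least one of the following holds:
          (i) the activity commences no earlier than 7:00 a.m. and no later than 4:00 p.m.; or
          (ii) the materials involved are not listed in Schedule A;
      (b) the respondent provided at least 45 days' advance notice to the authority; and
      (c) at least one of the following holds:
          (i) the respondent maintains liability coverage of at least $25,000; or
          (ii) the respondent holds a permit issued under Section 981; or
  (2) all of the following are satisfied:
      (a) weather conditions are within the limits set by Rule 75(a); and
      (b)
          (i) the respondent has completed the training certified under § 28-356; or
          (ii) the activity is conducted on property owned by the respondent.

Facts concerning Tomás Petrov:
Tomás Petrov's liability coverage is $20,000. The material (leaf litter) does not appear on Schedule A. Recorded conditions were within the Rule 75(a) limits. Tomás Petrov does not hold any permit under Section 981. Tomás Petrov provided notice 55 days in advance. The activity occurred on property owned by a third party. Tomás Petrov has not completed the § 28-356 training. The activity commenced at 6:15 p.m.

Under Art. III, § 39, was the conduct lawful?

No — unlawful.

(i) start within hours — not met.
(ii) not (Schedule A material) — satisfied.
(a) = F OR T = true.
(b) ≥45 days' notice — satisfied.
(i) coverage ≥ $25,000 — fails.
(ii) holds permit — not satisfied.
(c): F OR F → false.
(1): T AND T AND F → false.
(a) weather ok — met.
(i) training certified — not met.
(ii) own property — not satisfied.
(b) = F OR F = false.
So (2) is not satisfied (T AND F).
Overall: F OR F → false.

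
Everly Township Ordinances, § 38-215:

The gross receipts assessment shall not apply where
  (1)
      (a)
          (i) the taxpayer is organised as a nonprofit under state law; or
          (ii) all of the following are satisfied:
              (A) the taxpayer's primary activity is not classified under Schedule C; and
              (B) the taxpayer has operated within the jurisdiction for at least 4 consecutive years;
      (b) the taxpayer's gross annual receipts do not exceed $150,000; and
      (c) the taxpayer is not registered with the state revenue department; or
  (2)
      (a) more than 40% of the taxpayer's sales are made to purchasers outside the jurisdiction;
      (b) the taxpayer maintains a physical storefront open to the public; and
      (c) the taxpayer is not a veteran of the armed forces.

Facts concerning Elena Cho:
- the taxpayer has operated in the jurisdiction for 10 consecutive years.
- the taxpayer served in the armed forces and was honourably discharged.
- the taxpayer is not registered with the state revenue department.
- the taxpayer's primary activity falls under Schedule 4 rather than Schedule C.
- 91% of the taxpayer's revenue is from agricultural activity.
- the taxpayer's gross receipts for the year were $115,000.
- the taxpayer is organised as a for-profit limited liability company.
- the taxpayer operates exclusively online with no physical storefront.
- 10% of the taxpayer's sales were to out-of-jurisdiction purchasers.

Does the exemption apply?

Yes — exempt.

(i) nonprofit — not satisfied.
(A) not (Schedule C activity) — satisfied.
(B) ≥ 4 yrs in jurisdiction — holds.
(ii) = T AND T = true.
So (a) is satisfied (F OR T).
(b) receipts ≤ $150,000 — satisfied.
(c) not (state-registered) — met.
(1) = T AND T AND T = true.
(a) >40% out-of-jur. sales — not satisfied.
(b) has storefront — fails.
(c) not (veteran) — fails.
(2) = F AND F AND F = false.
So Overall is satisfied (T OR F).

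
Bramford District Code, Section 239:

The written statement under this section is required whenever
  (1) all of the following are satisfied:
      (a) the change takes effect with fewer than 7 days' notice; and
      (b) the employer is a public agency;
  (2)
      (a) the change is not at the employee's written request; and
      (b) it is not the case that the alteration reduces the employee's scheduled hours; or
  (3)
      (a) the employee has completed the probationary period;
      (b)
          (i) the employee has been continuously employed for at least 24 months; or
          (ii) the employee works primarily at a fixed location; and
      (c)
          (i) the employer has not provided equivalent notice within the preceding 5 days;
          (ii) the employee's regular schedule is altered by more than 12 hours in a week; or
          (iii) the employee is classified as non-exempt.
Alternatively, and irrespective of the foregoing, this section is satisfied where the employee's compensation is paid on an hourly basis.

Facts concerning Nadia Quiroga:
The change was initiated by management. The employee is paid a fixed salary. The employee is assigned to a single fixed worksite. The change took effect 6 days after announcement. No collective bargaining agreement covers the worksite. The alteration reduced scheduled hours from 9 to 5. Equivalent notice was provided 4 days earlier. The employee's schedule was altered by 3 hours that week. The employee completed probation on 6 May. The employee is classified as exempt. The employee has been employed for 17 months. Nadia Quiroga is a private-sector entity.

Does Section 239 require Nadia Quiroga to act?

No — not required.

(a) < 7 days' notice — met.
(b) public agency — not met.
So (1) is not satisfied (T AND F).
(a) not employee-requested — satisfied.
(b) not (hours reduced) — not satisfied.
So (2) is not satisfied (T AND F).
(a) past probation — holds.
(i) tenure ≥ 24 mo. — not met.
(ii) fixed location — holds.
(b): F OR T → true.
(i) no recent notice — not met.
(ii) schedule shift > 12h — not met.
(iii) non-exempt — not satisfied.
So (c) is not satisfied (F OR F OR F).
(3): T AND T AND F → false.
Overall: F OR F OR F → false.
Exception (hourly-paid) — not satisfied.
Result: main false OR exception false → false.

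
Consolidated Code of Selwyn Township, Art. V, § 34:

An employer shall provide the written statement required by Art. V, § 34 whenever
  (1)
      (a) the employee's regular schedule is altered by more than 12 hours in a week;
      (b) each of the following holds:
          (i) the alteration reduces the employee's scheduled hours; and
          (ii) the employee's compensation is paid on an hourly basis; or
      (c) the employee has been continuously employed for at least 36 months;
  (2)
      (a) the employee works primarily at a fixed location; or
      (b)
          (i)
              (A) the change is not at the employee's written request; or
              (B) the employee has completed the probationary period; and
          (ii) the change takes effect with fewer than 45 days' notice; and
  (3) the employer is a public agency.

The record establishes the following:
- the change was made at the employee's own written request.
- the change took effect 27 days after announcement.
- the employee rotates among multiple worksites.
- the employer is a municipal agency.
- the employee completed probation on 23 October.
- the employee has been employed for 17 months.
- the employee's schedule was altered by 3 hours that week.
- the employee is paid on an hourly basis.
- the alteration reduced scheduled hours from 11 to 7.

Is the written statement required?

(a) schedule shift > 12h — fails.
(i) hours reduced — met.
(ii) hourly-paid — satisfied.
(b): T AND T → true.
(c) tenure ≥ 36 mo. — fails.
So (1) is satisfied (F OR T OR F).
(a) fixed location — not met.
(A) not employee-requested — not met.
(B) past probation — met.
(i): F OR T → true.
(ii) < 45 days' notice — satisfied.
(b): T AND T → true.
(2): F OR T → true.
(3) public agency — holds.
Overall = T AND T AND T = true.

Yes — required.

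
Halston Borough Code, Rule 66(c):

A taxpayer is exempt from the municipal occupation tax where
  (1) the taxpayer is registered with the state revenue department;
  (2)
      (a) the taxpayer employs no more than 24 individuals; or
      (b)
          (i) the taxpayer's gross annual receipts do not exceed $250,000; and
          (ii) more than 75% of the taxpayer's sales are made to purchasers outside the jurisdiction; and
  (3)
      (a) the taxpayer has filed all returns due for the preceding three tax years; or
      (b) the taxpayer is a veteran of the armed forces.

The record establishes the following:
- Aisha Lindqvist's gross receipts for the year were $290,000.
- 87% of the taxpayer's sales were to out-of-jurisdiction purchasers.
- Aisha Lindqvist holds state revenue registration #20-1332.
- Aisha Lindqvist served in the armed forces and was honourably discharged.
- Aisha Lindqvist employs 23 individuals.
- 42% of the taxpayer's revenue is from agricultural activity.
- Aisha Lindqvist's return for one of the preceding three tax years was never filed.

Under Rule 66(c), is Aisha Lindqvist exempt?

(1) state-registered — holds.
(a) ≤ 24 employees — holds.
(i) receipts ≤ $250,000 — not satisfied.
(ii) >75% out-of-jur. sales — holds.
(b) = F AND T = false.
(2): T OR F → true.
(a) returns current — fails.
(b) veteran — holds.
(3) = F OR T = true.
Overall = T AND T AND T = true.

Yes — exempt.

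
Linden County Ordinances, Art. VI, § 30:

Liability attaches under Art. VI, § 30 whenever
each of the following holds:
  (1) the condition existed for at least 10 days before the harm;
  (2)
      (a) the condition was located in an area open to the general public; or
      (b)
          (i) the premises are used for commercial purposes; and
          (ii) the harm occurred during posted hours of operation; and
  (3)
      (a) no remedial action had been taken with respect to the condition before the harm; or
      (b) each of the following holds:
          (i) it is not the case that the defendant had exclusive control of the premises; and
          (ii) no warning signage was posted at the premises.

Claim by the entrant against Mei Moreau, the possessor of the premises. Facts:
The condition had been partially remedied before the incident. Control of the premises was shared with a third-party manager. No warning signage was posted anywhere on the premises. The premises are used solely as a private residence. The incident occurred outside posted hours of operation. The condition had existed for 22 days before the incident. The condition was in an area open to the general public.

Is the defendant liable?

(1) condition ≥10 days old — satisfied.
(a) public area — holds.
(i) commercial use — not met.
(ii) during posted hours — fails.
(b) = F AND F = false.
So (2) is satisfied (T OR F).
(a) no remedial action — fails.
(i) not (exclusive control) — satisfied.
(ii) no signage posted — met.
(b): T AND T → true.
(3) = F OR T = true.
Overall: T AND T AND T → true.

Yes — liable.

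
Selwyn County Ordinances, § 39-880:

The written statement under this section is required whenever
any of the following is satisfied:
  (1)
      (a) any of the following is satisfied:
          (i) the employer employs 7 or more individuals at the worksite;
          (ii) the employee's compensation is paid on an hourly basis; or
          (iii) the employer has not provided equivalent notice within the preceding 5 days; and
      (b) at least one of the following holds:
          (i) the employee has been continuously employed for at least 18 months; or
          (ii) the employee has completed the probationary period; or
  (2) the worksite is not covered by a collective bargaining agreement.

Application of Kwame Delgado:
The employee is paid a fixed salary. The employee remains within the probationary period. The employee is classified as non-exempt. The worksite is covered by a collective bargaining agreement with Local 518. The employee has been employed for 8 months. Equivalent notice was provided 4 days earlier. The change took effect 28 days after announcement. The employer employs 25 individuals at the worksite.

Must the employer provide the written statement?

(i) ≥ 7 at site — satisfied.
(ii) hourly-paid — not met.
(iii) no recent notice — not met.
(a): T OR F OR F → true.
(i) tenure ≥ 18 mo. — not met.
(ii) past probation — not met.
So (b) is not satisfied (F OR F).
(1) = T AND F = false.
(2) no CBA — not met.
Overall = F OR F = false.

No — not required.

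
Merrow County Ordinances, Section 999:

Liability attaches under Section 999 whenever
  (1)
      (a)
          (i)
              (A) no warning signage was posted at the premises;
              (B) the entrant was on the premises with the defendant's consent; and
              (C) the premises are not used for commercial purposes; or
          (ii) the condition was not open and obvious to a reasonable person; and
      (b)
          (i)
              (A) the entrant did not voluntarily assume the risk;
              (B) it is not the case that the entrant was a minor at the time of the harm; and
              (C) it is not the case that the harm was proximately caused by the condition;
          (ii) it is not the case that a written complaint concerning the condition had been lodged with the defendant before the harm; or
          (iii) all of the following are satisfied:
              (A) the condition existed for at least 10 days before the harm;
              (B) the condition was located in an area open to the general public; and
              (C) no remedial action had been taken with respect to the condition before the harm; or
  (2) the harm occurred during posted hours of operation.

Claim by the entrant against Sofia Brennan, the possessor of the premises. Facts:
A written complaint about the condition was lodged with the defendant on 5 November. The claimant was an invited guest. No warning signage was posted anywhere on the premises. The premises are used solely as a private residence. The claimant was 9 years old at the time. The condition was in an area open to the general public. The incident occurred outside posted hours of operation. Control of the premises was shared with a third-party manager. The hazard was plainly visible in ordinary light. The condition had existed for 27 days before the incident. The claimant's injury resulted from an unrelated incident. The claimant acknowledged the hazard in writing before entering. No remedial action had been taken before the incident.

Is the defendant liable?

Yes — liable.

(A) no signage posted — met.
(B) consent to enter — satisfied.
(C) not (commercial use) — holds.
(i) = T AND T AND T = true.
(ii) not open/obvious — not met.
(a): T OR F → true.
(A) no assumed risk — not satisfied.
(B) not (entrant a minor) — fails.
(C) not (proximate cause) — holds.
(i): F AND F AND T → false.
(ii) not (complaint lodged) — not satisfied.
(A) condition ≥10 days old — holds.
(B) public area — met.
(C) no remedial action — holds.
So (iii) is satisfied (T AND T AND T).
(b) = F OR F OR T = true.
(1) = T AND T = true.
(2) during posted hours — fails.
Overall = T OR F = true.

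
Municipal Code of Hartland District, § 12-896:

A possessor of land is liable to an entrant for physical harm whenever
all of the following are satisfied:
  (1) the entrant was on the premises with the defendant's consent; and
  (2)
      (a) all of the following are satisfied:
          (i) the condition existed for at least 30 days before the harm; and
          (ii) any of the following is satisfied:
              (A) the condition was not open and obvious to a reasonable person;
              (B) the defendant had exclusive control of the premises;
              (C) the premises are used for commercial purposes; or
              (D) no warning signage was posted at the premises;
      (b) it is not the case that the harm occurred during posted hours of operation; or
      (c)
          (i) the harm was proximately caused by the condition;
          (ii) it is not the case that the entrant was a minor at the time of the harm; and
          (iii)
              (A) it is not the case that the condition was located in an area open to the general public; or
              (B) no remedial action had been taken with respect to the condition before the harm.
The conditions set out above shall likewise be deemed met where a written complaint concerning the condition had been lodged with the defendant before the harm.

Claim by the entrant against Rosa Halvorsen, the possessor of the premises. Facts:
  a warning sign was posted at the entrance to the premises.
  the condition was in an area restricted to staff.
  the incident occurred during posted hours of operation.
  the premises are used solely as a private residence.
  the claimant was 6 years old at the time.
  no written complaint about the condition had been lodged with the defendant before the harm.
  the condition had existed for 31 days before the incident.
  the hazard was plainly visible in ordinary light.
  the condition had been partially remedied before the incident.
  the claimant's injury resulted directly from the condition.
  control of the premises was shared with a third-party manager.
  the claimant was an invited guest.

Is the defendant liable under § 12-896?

(1) consent to enter — holds.
(i) condition ≥30 days old — met.
(A) not open/obvious — not satisfied.
(B) exclusive control — not met.
(C) commercial use — not met.
(D) no signage posted — not met.
(ii) = F OR F OR F OR F = false.
(a): T AND F → false.
(b) not (during posted hours) — not met.
(i) proximate cause — holds.
(ii) not (entrant a minor) — not met.
(A) not (public area) — holds.
(B) no remedial action — not satisfied.
(iii) = T OR F = true.
(c) = T AND F AND T = false.
(2) = F OR F OR F = false.
Overall: T AND F → false.
Exception (complaint lodged) — not satisfied.
Result: main false OR exception false → false.

No — not liable.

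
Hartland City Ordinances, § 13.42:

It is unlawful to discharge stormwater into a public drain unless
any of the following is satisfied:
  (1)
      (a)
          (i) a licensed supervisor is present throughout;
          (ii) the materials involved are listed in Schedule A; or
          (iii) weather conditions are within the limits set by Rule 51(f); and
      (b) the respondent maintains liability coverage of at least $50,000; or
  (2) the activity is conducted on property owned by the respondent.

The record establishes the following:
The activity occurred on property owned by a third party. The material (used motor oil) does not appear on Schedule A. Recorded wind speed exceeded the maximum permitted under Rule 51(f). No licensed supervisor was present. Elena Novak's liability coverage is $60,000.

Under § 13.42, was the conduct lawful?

No — unlawful.

(i) supervisor present — not satisfied.
(ii) Schedule A material — not satisfied.
(iii) weather ok — not met.
(a) = F OR F OR F = false.
(b) coverage ≥ $50,000 — satisfied.
(1): F AND T → false.
(2) own property — not met.
So Overall is not satisfied (F OR F).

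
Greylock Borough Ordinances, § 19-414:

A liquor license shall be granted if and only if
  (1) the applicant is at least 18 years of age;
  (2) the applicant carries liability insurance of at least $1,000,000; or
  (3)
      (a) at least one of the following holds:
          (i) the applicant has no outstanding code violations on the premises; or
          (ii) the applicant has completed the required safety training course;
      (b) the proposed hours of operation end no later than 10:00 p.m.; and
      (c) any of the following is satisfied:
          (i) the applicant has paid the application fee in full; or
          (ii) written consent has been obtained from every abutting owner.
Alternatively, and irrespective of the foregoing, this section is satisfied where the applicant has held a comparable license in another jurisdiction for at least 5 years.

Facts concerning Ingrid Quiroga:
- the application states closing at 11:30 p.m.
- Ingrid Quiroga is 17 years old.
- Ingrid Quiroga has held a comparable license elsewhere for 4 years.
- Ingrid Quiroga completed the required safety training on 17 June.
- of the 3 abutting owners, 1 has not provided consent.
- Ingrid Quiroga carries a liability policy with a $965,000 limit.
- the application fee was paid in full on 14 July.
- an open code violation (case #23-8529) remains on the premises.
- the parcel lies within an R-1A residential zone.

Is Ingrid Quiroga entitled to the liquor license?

No — denied.

(1) age ≥ 18 — not met.
(2) insurance ≥ $1,000,000 — not met.
(i) no code violations — not met.
(ii) safety training — holds.
So (a) is satisfied (F OR T).
(b) closes by 10 p.m. — not satisfied.
(i) fee paid — satisfied.
(ii) all abutters consent — not satisfied.
So (c) is satisfied (T OR F).
(3): T AND F AND T → false.
So Overall is not satisfied (F OR F OR F).
Exception (prior license ≥ 5 yr) — not satisfied.
Result: main false OR exception false → false.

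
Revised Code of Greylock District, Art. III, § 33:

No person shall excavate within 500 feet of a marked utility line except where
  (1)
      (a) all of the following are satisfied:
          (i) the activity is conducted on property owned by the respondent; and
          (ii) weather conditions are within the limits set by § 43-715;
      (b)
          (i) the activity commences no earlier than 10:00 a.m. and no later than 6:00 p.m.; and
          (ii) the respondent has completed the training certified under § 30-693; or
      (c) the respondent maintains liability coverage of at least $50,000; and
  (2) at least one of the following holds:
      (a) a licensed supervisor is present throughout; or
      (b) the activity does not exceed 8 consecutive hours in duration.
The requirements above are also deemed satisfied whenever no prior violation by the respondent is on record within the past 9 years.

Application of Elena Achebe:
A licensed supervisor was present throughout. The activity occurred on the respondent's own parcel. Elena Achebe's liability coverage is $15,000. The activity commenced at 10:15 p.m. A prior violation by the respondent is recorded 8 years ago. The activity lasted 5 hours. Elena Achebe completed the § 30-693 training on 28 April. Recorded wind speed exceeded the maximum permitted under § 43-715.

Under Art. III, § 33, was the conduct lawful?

No — unlawful.

(i) own property — satisfied.
(ii) weather ok — fails.
(a): T AND F → false.
(i) start within hours — not satisfied.
(ii) training certified — satisfied.
(b) = F AND T = false.
(c) coverage ≥ $50,000 — fails.
(1) = F OR F OR F = false.
(a) supervisor present — met.
(b) ≤ 8 hrs duration — satisfied.
So (2) is satisfied (T OR T).
Overall: F AND T → false.
Exception (no prior violation) — not satisfied.
Result: main false OR exception false → false.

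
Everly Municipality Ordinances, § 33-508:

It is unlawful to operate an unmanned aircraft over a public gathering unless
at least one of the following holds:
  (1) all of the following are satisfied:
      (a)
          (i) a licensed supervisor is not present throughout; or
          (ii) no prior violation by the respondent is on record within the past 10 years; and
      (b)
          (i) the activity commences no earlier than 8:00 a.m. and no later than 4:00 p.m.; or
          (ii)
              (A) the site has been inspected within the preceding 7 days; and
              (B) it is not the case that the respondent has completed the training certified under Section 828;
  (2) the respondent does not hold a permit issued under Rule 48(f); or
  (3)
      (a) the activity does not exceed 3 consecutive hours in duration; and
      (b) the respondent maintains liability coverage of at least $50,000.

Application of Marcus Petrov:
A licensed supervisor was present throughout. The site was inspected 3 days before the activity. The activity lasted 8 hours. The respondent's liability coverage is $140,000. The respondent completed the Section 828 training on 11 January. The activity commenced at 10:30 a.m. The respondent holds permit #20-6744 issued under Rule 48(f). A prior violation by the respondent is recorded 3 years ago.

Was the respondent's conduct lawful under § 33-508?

No — unlawful.

(i) not (supervisor present) — not met.
(ii) no prior violation — not met.
So (a) is not satisfied (F OR F).
(i) start within hours — met.
(A) site inspected — satisfied.
(B) not (training certified) — not met.
(ii) = T AND F = false.
(b): T OR F → true.
(1): F AND T → false.
(2) not (holds permit) — not satisfied.
(a) ≤ 3 hrs duration — not met.
(b) coverage ≥ $50,000 — met.
(3) = F AND T = false.
Overall: F OR F OR F → false.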